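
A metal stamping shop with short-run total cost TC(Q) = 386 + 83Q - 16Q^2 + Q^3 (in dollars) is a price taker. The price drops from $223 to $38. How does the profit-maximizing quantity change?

MC = 83 - 32Q + 3Q^2; the shutdown threshold is min AVC = $19 (at Q = 8).
At P = $223 ≥ min AVC, set P = MC on the rising branch: Q = 14.
At P = $38 ≥ min AVC, set P = MC: Q = 9. The firm stays open but cuts output.

Output falls from 14 to 9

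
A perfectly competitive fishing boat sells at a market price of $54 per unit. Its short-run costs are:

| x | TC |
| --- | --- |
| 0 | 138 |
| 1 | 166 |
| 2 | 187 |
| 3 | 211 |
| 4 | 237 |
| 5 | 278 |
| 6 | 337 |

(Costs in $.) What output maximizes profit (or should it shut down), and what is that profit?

Tabulate TR − TC: x=0: -138; x=1: -112; x=2: -79; x=3: -49; x=4: -21; x=5: -8; x=6: -13.
Profit is maximized at x = 5. AVC there is 140/5 = $28 ≤ P, so producing beats shutting down (which would give -$138).

x = 5; profit = -$8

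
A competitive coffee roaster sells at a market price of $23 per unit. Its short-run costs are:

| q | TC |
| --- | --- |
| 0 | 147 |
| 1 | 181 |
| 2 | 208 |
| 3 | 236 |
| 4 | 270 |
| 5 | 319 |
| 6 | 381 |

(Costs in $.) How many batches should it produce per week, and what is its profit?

Compute π = P·q − TC at each output: q=0: -147; q=1: -158; q=2: -162; q=3: -167; q=4: -178; q=5: -204; q=6: -243.
Profit is highest at q = 0. Equivalently, the lowest AVC in the table is 89/3 ≈ $29.67 at q = 3, and P = $23 falls below it — price never covers variable cost, so the firm shuts down and loses only its fixed cost.

q = 0 (shut down); profit = -$147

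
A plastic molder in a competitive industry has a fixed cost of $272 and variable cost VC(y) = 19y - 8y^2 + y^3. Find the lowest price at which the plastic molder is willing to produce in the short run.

$3 per unit

The firm shuts down when price falls below the minimum of average variable cost. AVC = VC/y = 19 - 8y + y^2.
At the minimum of AVC, MC = AVC. MC = 19 - 16y + 3y^2; setting MC = AVC gives 2y^2 - 8y = 0, so y = 4. min AVC = 3.
So the shutdown price is $3.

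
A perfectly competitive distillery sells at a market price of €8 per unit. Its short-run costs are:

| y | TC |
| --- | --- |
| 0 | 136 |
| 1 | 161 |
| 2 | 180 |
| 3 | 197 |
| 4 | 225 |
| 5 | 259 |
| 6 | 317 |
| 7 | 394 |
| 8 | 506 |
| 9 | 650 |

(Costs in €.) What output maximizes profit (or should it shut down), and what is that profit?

y = 0 (shut down); profit = -€136

Tabulate TR − TC: y=0: -136; y=1: -153; y=2: -164; y=3: -173; y=4: -193; y=5: -219; y=6: -269; y=7: -338; y=8: -442; y=9: -578.
Profit is highest at y = 0. Equivalently, the lowest AVC in the table is 61/3 ≈ €20.33 at y = 3, and P = €8 falls below it — price never covers variable cost, so the firm shuts down and loses only its fixed cost.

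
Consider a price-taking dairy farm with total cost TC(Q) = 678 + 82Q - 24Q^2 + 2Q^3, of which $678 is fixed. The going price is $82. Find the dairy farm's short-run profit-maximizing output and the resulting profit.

AVC = 82 - 24Q + 2Q^2 has its minimum $10 at Q = 6; price $82 clears that bar, so the firm operates.
MC = 82 - 48Q + 6Q^2. Setting P = MC and taking the root on the rising branch gives Q* = 8.
TR = 82·8 = 656. TC = 678 + 144 = 822. Profit = 656 − 822 = -$166.
By producing, the firm covers all variable cost plus $512 of fixed cost; shutting down would lose the full $678.

Profit = -$166 at Q = 8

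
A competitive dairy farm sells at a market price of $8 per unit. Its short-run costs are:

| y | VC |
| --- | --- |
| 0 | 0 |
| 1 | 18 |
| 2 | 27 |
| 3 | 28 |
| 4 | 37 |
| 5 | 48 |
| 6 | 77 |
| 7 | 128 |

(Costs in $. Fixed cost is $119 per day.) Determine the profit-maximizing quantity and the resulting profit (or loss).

Tabulate TR − TC: y=0: -119; y=1: -129; y=2: -130; y=3: -123; y=4: -124; y=5: -127; y=6: -148; y=7: -191.
Profit is highest at y = 0. Equivalently, the lowest AVC in the table is 37/4 ≈ $9.25 at y = 4, and P = $8 falls below it — price never covers variable cost, so the firm shuts down and loses only its fixed cost.

y = 0 (shut down); profit = -$119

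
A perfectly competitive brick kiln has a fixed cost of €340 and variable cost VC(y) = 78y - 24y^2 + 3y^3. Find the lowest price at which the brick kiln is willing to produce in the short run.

€30 per unit

Short-run supply begins at min AVC. From VC = 78y - 24y^2 + 3y^3, AVC = 78 - 24y + 3y^2.
At the minimum of AVC, MC = AVC. MC = 78 - 48y + 9y^2; setting MC = AVC gives 6y^2 - 24y = 0, so y = 4. min AVC = 30.
The firm shuts down for any P below €30.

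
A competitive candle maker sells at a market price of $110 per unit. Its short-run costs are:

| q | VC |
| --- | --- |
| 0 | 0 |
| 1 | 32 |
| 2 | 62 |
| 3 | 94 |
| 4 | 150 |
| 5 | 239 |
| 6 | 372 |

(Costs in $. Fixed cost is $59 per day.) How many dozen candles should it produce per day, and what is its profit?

q = 5; profit = $252

Tabulate TR − TC: q=0: -59; q=1: 19; q=2: 99; q=3: 177; q=4: 231; q=5: 252; q=6: 229.
Profit is maximized at q = 5. AVC there is 239/5 = $47.80 ≤ P, so producing beats shutting down (which would give -$59).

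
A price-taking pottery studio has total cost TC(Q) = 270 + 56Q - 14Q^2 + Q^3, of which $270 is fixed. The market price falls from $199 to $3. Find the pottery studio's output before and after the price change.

AVC = 56 - 14Q + Q^2, minimized at Q = 7 where min AVC = $7. MC = 56 - 28Q + 3Q^2.
With P = $199 above the shutdown price, P = MC gives Q = 13.
At P = $3 < min AVC = $7, price no longer covers variable cost at any output, so the firm shuts down: Q = 0.

Output falls from 13 to 0 (the firm shuts down)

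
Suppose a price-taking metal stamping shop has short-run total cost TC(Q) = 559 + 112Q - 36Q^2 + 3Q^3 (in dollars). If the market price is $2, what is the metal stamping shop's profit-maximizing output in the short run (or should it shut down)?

Shut down

From TC, MC = TC'(Q) = 112 - 72Q + 9Q^2 and AVC = VC/Q = 112 - 36Q + 3Q^2.
The AVC parabola has its vertex at Q = 36/6 = 6, where AVC = 112 - 36·6 + 3·6^2 = $4.
Since P = $2 < min AVC = $4, price fails to cover variable cost at any output.
Shutting down limits the loss to fixed cost, $559.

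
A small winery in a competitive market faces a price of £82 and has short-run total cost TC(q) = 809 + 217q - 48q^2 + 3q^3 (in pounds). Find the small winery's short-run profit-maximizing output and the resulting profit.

Profit = -£323 at q = 9

AVC = 217 - 48q + 3q^2; min AVC = £25 at q = 8. Since P = £82 ≥ min AVC, the firm produces.
MC = 217 - 96q + 9q^2. Setting P = MC and taking the root on the rising branch gives q* = 9.
TR = 82·9 = 738. TC = 809 + 252 = 1061. Profit = 738 − 1061 = -£323.
By producing, the firm covers all variable cost plus £486 of fixed cost; shutting down would lose the full £809.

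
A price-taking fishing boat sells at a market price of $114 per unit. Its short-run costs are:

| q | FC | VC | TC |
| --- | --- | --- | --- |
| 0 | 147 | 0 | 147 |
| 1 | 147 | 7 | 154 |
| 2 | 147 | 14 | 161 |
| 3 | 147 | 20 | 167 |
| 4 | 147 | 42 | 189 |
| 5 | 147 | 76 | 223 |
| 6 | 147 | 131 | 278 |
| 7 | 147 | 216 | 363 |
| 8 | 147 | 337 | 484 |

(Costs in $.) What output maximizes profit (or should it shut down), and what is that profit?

Tabulate TR − TC: q=0: -147; q=1: -40; q=2: 67; q=3: 175; q=4: 267; q=5: 347; q=6: 406; q=7: 435; q=8: 428.
Profit is maximized at q = 7. AVC there is 216/7 = $30.86 ≤ P, so producing beats shutting down (which would give -$147).

q = 7; profit = $435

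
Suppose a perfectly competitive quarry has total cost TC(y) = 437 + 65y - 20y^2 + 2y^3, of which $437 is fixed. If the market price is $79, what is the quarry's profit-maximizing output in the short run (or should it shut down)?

Produce at y = 7

From TC, MC = TC'(y) = 65 - 40y + 6y^2 and AVC = VC/y = 65 - 20y + 2y^2.
The AVC parabola has its vertex at y = 20/4 = 5, where AVC = 65 - 20·5 + 2·5^2 = $15.
P = $79 exceeds min AVC = $15, so the firm stays open.
Set P = MC: 79 = 65 - 40y + 6y^2 → -14 - 40y + 6y^2 = 0. The roots are y = -1/3 and y = 7; the profit-maximizing output is on the rising part of MC, so y* = 7.
Check: AVC at y = 7 is $23 ≤ P, so revenue covers variable cost.
Profit = P·y − TC = 79·7 − 598 = -$45, a loss, but smaller than the $437 fixed cost the firm would lose by shutting down.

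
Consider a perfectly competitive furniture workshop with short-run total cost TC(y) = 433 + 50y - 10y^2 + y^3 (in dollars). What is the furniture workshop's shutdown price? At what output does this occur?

$25 per unit, at y = 5

Short-run supply begins at min AVC. From VC = 50y - 10y^2 + y^3, AVC = 50 - 10y + y^2.
At the minimum of AVC, MC = AVC. MC = 50 - 20y + 3y^2; setting MC = AVC gives 2y^2 - 10y = 0, so y = 5. min AVC = 25.
So the shutdown price is $25.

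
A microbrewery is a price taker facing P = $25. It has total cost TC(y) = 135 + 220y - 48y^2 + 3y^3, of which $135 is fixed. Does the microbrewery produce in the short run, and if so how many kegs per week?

Shut down

Variable cost is VC = 220y - 48y^2 + 3y^3, so AVC = VC/y = 220 - 48y + 3y^2 and MC = dTC/dy = 220 - 96y + 9y^2.
The AVC parabola has its vertex at y = 48/6 = 8, where AVC = 220 - 48·8 + 3·8^2 = $28.
P = $25 lies below min AVC = $28; no output level covers variable cost.
The firm minimizes its loss by shutting down and losing only its fixed cost of $135.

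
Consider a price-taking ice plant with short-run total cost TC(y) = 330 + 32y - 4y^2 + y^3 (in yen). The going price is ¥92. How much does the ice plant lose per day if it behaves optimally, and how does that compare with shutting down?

Profit = -¥42 at y = 6

AVC = 32 - 4y + y^2; min AVC = ¥28 at y = 2. Since P = ¥92 ≥ min AVC, the firm produces.
With MC = 32 - 8y + 3y^2, P = MC on the upward-sloping part at y* = 6.
TR = 92·6 = 552. TC = 330 + 264 = 594. Profit = 552 − 594 = -¥42.
That loss of ¥42 beats the ¥330 the firm would lose by shutting down; producing recovers ¥288 of fixed cost.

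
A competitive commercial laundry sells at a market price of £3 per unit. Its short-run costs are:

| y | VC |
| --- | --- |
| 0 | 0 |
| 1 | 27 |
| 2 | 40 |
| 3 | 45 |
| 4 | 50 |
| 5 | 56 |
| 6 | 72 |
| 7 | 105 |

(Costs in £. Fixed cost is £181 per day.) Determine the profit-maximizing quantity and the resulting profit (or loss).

y = 0 (shut down); profit = -£181

Compute π = P·y − TC at each output: y=0: -181; y=1: -205; y=2: -215; y=3: -217; y=4: -219; y=5: -222; y=6: -235; y=7: -265.
Profit is highest at y = 0. Equivalently, the lowest AVC in the table is 56/5 ≈ £11.20 at y = 5, and P = £3 falls below it — price never covers variable cost, so the firm shuts down and loses only its fixed cost.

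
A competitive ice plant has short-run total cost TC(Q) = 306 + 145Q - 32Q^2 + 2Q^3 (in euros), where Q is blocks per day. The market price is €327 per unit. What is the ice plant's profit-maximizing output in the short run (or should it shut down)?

Strip out fixed cost: VC = 145Q - 32Q^2 + 2Q^3. Then AVC = 145 - 32Q + 2Q^2 and MC = 145 - 64Q + 6Q^2.
The AVC parabola has its vertex at Q = 32/4 = 8, where AVC = 145 - 32·8 + 2·8^2 = €17.
Since P = €327 ≥ min AVC = €17, price covers variable cost and the firm should produce.
Solving P = MC: -182 - 64Q + 6Q^2 = 0 ⇒ Q = -7/3 or 13. On the upward-sloping branch, Q* = 13.
Check: AVC at Q = 13 is €67 ≤ P, so revenue covers variable cost.
Profit = P·Q − TC = 327·13 − 1177 = €3074.

Produce at Q = 13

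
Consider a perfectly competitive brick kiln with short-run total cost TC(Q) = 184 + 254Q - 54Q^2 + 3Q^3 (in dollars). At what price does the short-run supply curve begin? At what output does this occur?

The shutdown price is the minimum of AVC. VC = 254Q - 54Q^2 + 3Q^3, so AVC = 254 - 54Q + 3Q^2.
dAVC/dQ = -54 + 6Q = 0 gives Q = 9. min AVC = 254 - 54·9 + 3·9^2 = 11.
The firm shuts down for any P below $11.

$11 per unit, at Q = 9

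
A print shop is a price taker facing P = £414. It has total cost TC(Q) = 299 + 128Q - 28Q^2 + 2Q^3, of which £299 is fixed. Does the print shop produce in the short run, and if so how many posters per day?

Strip out fixed cost: VC = 128Q - 28Q^2 + 2Q^3. Then AVC = 128 - 28Q + 2Q^2 and MC = 128 - 56Q + 6Q^2.
The AVC parabola has its vertex at Q = 28/4 = 7, where AVC = 128 - 28·7 + 2·7^2 = £30.
Because £414 ≥ £30, revenue can cover variable cost; the firm operates.
Solving P = MC: -286 - 56Q + 6Q^2 = 0 ⇒ Q = -11/3 or 13. On the upward-sloping branch, Q* = 13.
Check: AVC at Q = 13 is £102 ≤ P, so revenue covers variable cost.
Profit = P·Q − TC = 414·13 − 1625 = £3757.

Produce at Q = 13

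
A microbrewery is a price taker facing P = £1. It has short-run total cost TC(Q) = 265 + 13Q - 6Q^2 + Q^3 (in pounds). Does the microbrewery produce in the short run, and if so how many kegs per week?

From TC, MC = TC'(Q) = 13 - 12Q + 3Q^2 and AVC = VC/Q = 13 - 6Q + Q^2.
AVC is minimized where dAVC/dQ = -6 + 2Q = 0, at Q = 3; min AVC = 13 - 6·3 + 3^2 = £4.
P = £1 lies below min AVC = £4; no output level covers variable cost.
The firm minimizes its loss by shutting down and losing only its fixed cost of £265.

Shut down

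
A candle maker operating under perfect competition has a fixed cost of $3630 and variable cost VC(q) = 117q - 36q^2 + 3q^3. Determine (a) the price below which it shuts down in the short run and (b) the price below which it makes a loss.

Shutdown price = $9; break-even price = $414

Shutdown price = min AVC. AVC = 117 - 36q + 3q^2, with vertex at q = 6 and minimum $9.
ATC = 3630/q + 117 - 36q + 3q^2. Setting dATC/dq = −3630/q^2 − 36 + 6q = 0 gives q = 11 (since 6·11^3 − 36·11^2 = 3630).
min ATC = 3630/11 + 117 − 36·11 + 3·11^2 = $414. That is the break-even price.
Between these two prices the firm operates at a loss; above $414 it earns a profit.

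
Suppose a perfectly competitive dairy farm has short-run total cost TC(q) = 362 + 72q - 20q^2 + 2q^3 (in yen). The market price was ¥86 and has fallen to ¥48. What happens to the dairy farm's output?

Output falls from 7 to 6

MC = 72 - 40q + 6q^2; the shutdown threshold is min AVC = ¥22 (at q = 5).
With P = ¥86 above the shutdown price, P = MC gives q = 7.
At P = ¥48 ≥ min AVC, set P = MC: q = 6. The firm stays open but cuts output.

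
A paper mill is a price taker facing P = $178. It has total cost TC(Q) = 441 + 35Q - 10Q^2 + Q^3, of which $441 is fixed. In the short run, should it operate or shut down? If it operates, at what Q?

Produce at Q = 11

Strip out fixed cost: VC = 35Q - 10Q^2 + Q^3. Then AVC = 35 - 10Q + Q^2 and MC = 35 - 20Q + 3Q^2.
The AVC parabola has its vertex at Q = 10/2 = 5, where AVC = 35 - 10·5 + 5^2 = $10.
P = $178 exceeds min AVC = $10, so the firm stays open.
Set P = MC: 178 = 35 - 20Q + 3Q^2 → -143 - 20Q + 3Q^2 = 0. The roots are Q = -13/3 and Q = 11; the profit-maximizing output is on the rising part of MC, so Q* = 11.
Check: AVC at Q = 11 is $46 ≤ P, so revenue covers variable cost.
Profit = P·Q − TC = 178·11 − 947 = $1011.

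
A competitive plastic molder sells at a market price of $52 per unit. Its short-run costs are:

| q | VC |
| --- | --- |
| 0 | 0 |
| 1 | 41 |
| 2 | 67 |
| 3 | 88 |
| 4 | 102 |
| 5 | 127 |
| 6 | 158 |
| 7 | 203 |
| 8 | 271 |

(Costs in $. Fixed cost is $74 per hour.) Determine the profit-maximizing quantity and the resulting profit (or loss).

Compute π = P·q − TC at each output: q=0: -74; q=1: -63; q=2: -37; q=3: -6; q=4: 32; q=5: 59; q=6: 80; q=7: 87; q=8: 71.
Profit is maximized at q = 7. AVC there is 203/7 = $29 ≤ P, so producing beats shutting down (which would give -$74).

q = 7; profit = $87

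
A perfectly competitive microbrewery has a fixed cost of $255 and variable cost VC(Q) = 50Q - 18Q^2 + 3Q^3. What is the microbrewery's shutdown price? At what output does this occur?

The firm shuts down when price falls below the minimum of average variable cost. AVC = VC/Q = 50 - 18Q + 3Q^2.
dAVC/dQ = -18 + 6Q = 0 gives Q = 3. min AVC = 50 - 18·3 + 3·3^2 = 23.
So the shutdown price is $23.

$23 per unit, at Q = 3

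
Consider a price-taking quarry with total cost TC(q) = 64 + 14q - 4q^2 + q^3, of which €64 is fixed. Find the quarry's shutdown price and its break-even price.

Shutdown price = min AVC. AVC = 14 - 4q + q^2, with vertex at q = 2 and minimum €10.
ATC = 64/q + 14 - 4q + q^2. Setting dATC/dq = −64/q^2 − 4 + 2q = 0 gives q = 4 (since 2·4^3 − 4·4^2 = 64).
min ATC = 64/4 + 14 − 4·4 + 4^2 = €30. That is the break-even price.
Between these two prices the firm operates at a loss; above €30 it earns a profit.

Shutdown price = €10; break-even price = €30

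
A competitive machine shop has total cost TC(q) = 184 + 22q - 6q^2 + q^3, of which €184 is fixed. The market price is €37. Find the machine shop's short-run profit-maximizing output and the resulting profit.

Profit = -€84 at q = 5

AVC = 22 - 6q + q^2; min AVC = €13 at q = 3. Since P = €37 ≥ min AVC, the firm produces.
With MC = 22 - 12q + 3q^2, P = MC on the upward-sloping part at q* = 5.
TR = 37·5 = 185. TC = 184 + 85 = 269. Profit = 185 − 269 = -€84.
Shutting down would mean losing the fixed cost of €184, so operating at a loss of €84 is better by €100.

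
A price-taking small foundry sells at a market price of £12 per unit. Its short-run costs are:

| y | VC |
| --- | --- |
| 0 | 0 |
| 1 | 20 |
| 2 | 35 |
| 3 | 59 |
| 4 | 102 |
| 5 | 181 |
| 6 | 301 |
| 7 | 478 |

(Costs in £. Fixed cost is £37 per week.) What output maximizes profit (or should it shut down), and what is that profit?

Compute π = P·y − TC at each output: y=0: -37; y=1: -45; y=2: -48; y=3: -60; y=4: -91; y=5: -158; y=6: -266; y=7: -431.
Profit is highest at y = 0. Equivalently, the lowest AVC in the table is 35/2 ≈ £17.50 at y = 2, and P = £12 falls below it — price never covers variable cost, so the firm shuts down and loses only its fixed cost.

y = 0 (shut down); profit = -£37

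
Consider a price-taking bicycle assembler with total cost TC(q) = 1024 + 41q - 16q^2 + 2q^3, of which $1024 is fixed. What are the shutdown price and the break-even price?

AVC = 41 - 16q + 2q^2; minimized at q = 4, giving min AVC = $9. That is the shutdown price.
ATC = 1024/q + 41 - 16q + 2q^2. Setting dATC/dq = −1024/q^2 − 16 + 4q = 0 gives q = 8 (since 4·8^3 − 16·8^2 = 1024).
min ATC = 1024/8 + 41 − 16·8 + 2·8^2 = $169. That is the break-even price.
For $9 ≤ P < $169 the firm produces at a loss; below $9 it shuts down.

Shutdown price = $9; break-even price = $169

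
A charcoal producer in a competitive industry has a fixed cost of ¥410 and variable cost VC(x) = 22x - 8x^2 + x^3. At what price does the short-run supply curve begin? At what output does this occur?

The shutdown price is the minimum of AVC. VC = 22x - 8x^2 + x^3, so AVC = 22 - 8x + x^2.
dAVC/dx = -8 + 2x = 0 gives x = 4. min AVC = 22 - 8·4 + 4^2 = 6.
The firm shuts down for any P below ¥6.

¥6 per unit, at x = 4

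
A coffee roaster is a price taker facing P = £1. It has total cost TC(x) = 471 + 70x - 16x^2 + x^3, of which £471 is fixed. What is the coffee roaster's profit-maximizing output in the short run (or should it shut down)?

Strip out fixed cost: VC = 70x - 16x^2 + x^3. Then AVC = 70 - 16x + x^2 and MC = 70 - 32x + 3x^2.
The AVC parabola has its vertex at x = 16/2 = 8, where AVC = 70 - 16·8 + 8^2 = £6.
Since P = £1 < min AVC = £6, price fails to cover variable cost at any output.
The firm minimizes its loss by shutting down and losing only its fixed cost of £471.

Shut down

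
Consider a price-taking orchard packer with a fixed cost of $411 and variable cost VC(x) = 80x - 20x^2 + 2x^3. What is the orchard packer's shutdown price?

$30 per unit

The firm shuts down when price falls below the minimum of average variable cost. AVC = VC/x = 80 - 20x + 2x^2.
At the minimum of AVC, MC = AVC. MC = 80 - 40x + 6x^2; setting MC = AVC gives 4x^2 - 20x = 0, so x = 5. min AVC = 30.
The firm shuts down for any P below $30.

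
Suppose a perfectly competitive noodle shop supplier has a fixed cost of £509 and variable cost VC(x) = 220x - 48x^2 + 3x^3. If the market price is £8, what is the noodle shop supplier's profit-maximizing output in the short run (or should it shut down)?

Variable cost is VC = 220x - 48x^2 + 3x^3, so AVC = VC/x = 220 - 48x + 3x^2 and MC = dTC/dx = 220 - 96x + 9x^2.
AVC is minimized where dAVC/dx = -48 + 6x = 0, at x = 8; min AVC = 220 - 48·8 + 3·8^2 = £28.
P = £8 lies below min AVC = £28; no output level covers variable cost.
Shutting down limits the loss to fixed cost, £509.

Shut down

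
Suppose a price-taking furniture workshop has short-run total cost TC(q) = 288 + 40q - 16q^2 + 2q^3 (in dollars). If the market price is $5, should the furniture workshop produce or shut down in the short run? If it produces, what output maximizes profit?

Variable cost is VC = 40q - 16q^2 + 2q^3, so AVC = VC/q = 40 - 16q + 2q^2 and MC = dTC/dq = 40 - 32q + 6q^2.
AVC hits its minimum where MC = AVC, at q = 4, giving min AVC = 40 - 16·4 + 2·4^2 = $8.
P = $5 lies below min AVC = $8; no output level covers variable cost.
Shutting down limits the loss to fixed cost, $288.

Shut down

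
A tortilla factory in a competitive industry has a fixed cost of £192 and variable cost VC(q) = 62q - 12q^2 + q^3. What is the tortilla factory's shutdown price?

£26 per unit

The shutdown price is the minimum of AVC. VC = 62q - 12q^2 + q^3, so AVC = 62 - 12q + q^2.
At the minimum of AVC, MC = AVC. MC = 62 - 24q + 3q^2; setting MC = AVC gives 2q^2 - 12q = 0, so q = 6. min AVC = 26.
The firm shuts down for any P below £26.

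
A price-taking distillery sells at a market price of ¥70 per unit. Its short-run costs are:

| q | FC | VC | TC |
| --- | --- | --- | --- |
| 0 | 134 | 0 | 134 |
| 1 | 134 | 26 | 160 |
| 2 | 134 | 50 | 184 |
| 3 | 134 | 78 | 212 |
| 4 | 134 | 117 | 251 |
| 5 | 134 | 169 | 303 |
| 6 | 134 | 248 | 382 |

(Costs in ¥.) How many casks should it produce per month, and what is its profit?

Tabulate TR − TC: q=0: -134; q=1: -90; q=2: -44; q=3: -2; q=4: 29; q=5: 47; q=6: 38.
Profit is maximized at q = 5. AVC there is 169/5 = ¥33.80 ≤ P, so producing beats shutting down (which would give -¥134).

q = 5; profit = ¥47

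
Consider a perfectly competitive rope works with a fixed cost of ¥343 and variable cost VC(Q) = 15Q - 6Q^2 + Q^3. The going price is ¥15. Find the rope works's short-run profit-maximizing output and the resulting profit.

Profit = -¥311 at Q = 4

AVC = 15 - 6Q + Q^2; min AVC = ¥6 at Q = 3. Since P = ¥15 ≥ min AVC, the firm produces.
MC = 15 - 12Q + 3Q^2. Setting P = MC and taking the root on the rising branch gives Q* = 4.
TR = 15·4 = 60. TC = 343 + 28 = 371. Profit = 60 − 371 = -¥311.
By producing, the firm covers all variable cost plus ¥32 of fixed cost; shutting down would lose the full ¥343.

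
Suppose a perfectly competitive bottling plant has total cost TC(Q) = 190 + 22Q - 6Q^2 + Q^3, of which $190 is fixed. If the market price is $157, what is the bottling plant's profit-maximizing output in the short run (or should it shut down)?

Produce at Q = 9

From TC, MC = TC'(Q) = 22 - 12Q + 3Q^2 and AVC = VC/Q = 22 - 6Q + Q^2.
AVC hits its minimum where MC = AVC, at Q = 3, giving min AVC = 22 - 6·3 + 3^2 = $13.
Since P = $157 ≥ min AVC = $13, price covers variable cost and the firm should produce.
P = MC gives -135 - 12Q + 3Q^2 = 0, with roots -5 and 9. Take the larger (rising MC): Q* = 9.
Check: AVC at Q = 9 is $49 ≤ P, so revenue covers variable cost.
Profit = P·Q − TC = 157·9 − 631 = $782.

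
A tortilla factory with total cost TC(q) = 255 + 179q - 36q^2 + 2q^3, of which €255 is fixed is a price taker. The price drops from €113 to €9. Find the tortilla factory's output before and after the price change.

Output falls from 11 to 0 (the firm shuts down)

MC = 179 - 72q + 6q^2; the shutdown threshold is min AVC = €17 (at q = 9).
With P = €113 above the shutdown price, P = MC gives q = 11.
At P = €9 < min AVC = €17, price no longer covers variable cost at any output, so the firm shuts down: q = 0.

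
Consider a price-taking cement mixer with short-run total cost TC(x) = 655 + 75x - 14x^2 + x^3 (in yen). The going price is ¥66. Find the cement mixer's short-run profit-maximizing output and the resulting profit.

Profit = -¥331 at x = 9

AVC = 75 - 14x + x^2 has its minimum ¥26 at x = 7; price ¥66 clears that bar, so the firm operates.
MC = 75 - 28x + 3x^2. Setting P = MC and taking the root on the rising branch gives x* = 9.
TR = 66·9 = 594. TC = 655 + 270 = 925. Profit = 594 − 925 = -¥331.
Shutting down would mean losing the fixed cost of ¥655, so operating at a loss of ¥331 is better by ¥324.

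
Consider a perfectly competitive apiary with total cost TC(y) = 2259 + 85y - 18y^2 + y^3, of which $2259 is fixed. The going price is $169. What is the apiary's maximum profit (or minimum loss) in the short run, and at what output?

Profit = -$299 at y = 14

AVC = 85 - 18y + y^2; min AVC = $4 at y = 9. Since P = $169 ≥ min AVC, the firm produces.
With MC = 85 - 36y + 3y^2, P = MC on the upward-sloping part at y* = 14.
TR = 169·14 = 2366. TC = 2259 + 406 = 2665. Profit = 2366 − 2665 = -$299.
Shutting down would mean losing the fixed cost of $2259, so operating at a loss of $299 is better by $1960.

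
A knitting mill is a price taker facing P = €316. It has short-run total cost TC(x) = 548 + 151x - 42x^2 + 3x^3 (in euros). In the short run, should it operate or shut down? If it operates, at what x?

Variable cost is VC = 151x - 42x^2 + 3x^3, so AVC = VC/x = 151 - 42x + 3x^2 and MC = dTC/dx = 151 - 84x + 9x^2.
The AVC parabola has its vertex at x = 42/6 = 7, where AVC = 151 - 42·7 + 3·7^2 = €4.
Because €316 ≥ €4, revenue can cover variable cost; the firm operates.
P = MC gives -165 - 84x + 9x^2 = 0, with roots -5/3 and 11. Take the larger (rising MC): x* = 11.
Check: AVC at x = 11 is €52 ≤ P, so revenue covers variable cost.
Profit = P·x − TC = 316·11 − 1120 = €2356.

Produce at x = 11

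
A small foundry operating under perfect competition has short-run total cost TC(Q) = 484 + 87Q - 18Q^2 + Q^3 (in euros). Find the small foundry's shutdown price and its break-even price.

Shutdown price = €6; break-even price = €54

AVC = 87 - 18Q + Q^2; minimized at Q = 9, giving min AVC = €6. That is the shutdown price.
ATC = 484/Q + 87 - 18Q + Q^2. Setting dATC/dQ = −484/Q^2 − 18 + 2Q = 0 gives Q = 11 (since 2·11^3 − 18·11^2 = 484).
min ATC = 484/11 + 87 − 18·11 + 11^2 = €54. That is the break-even price.
Between these two prices the firm operates at a loss; above €54 it earns a profit.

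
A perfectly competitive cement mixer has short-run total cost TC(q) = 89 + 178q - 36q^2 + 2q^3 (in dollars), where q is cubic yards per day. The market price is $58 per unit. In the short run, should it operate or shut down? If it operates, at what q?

Produce at q = 10

Variable cost is VC = 178q - 36q^2 + 2q^3, so AVC = VC/q = 178 - 36q + 2q^2 and MC = dTC/dq = 178 - 72q + 6q^2.
AVC is minimized where dAVC/dq = -36 + 4q = 0, at q = 9; min AVC = 178 - 36·9 + 2·9^2 = $16.
P = $58 exceeds min AVC = $16, so the firm stays open.
P = MC gives 120 - 72q + 6q^2 = 0, with roots 2 and 10. Take the larger (rising MC): q* = 10.
Check: AVC at q = 10 is $18 ≤ P, so revenue covers variable cost.
Profit = P·q − TC = 58·10 − 269 = $311.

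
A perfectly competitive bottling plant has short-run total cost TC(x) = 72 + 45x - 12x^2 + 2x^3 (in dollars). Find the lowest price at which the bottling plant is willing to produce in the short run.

The shutdown price is the minimum of AVC. VC = 45x - 12x^2 + 2x^3, so AVC = 45 - 12x + 2x^2.
dAVC/dx = -12 + 4x = 0 gives x = 3. min AVC = 45 - 12·3 + 2·3^2 = 27.
So the shutdown price is $27.

$27 per unit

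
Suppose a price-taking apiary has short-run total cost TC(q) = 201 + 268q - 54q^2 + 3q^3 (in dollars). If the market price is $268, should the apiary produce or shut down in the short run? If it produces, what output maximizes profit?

Produce at q = 12

Strip out fixed cost: VC = 268q - 54q^2 + 3q^3. Then AVC = 268 - 54q + 3q^2 and MC = 268 - 108q + 9q^2.
AVC is minimized where dAVC/dq = -54 + 6q = 0, at q = 9; min AVC = 268 - 54·9 + 3·9^2 = $25.
P = $268 exceeds min AVC = $25, so the firm stays open.
P = MC gives -108q + 9q^2 = 0, with roots 0 and 12. Take the larger (rising MC): q* = 12.
Check: AVC at q = 12 is $52 ≤ P, so revenue covers variable cost.
Profit = P·q − TC = 268·12 − 825 = $2391.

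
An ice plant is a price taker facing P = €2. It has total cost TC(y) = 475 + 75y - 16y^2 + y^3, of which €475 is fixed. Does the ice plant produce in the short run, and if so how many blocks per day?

Shut down

Variable cost is VC = 75y - 16y^2 + y^3, so AVC = VC/y = 75 - 16y + y^2 and MC = dTC/dy = 75 - 32y + 3y^2.
AVC is minimized where dAVC/dy = -16 + 2y = 0, at y = 8; min AVC = 75 - 16·8 + 8^2 = €11.
P = €2 lies below min AVC = €11; no output level covers variable cost.
Shutting down limits the loss to fixed cost, €475.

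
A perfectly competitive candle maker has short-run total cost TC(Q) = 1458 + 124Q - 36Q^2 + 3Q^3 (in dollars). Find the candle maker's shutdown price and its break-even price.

Shutdown price = $16; break-even price = $205

Shutdown price = min AVC. AVC = 124 - 36Q + 3Q^2, with vertex at Q = 6 and minimum $16.
ATC = 1458/Q + 124 - 36Q + 3Q^2. Setting dATC/dQ = −1458/Q^2 − 36 + 6Q = 0 gives Q = 9 (since 6·9^3 − 36·9^2 = 1458).
min ATC = 1458/9 + 124 − 36·9 + 3·9^2 = $205. That is the break-even price.
For $16 ≤ P < $205 the firm produces at a loss; below $16 it shuts down.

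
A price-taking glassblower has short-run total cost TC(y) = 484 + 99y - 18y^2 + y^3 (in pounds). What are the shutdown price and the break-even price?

AVC = 99 - 18y + y^2; minimized at y = 9, giving min AVC = £18. That is the shutdown price.
ATC = 484/y + 99 - 18y + y^2. Setting dATC/dy = −484/y^2 − 18 + 2y = 0 gives y = 11 (since 2·11^3 − 18·11^2 = 484).
min ATC = 484/11 + 99 − 18·11 + 11^2 = £66. That is the break-even price.
For £18 ≤ P < £66 the firm produces at a loss; below £18 it shuts down.

Shutdown price = £18; break-even price = £66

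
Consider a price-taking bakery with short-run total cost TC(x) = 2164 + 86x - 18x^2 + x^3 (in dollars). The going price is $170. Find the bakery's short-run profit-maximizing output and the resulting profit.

AVC = 86 - 18x + x^2 has its minimum $5 at x = 9; price $170 clears that bar, so the firm operates.
With MC = 86 - 36x + 3x^2, P = MC on the upward-sloping part at x* = 14.
TR = 170·14 = 2380. TC = 2164 + 420 = 2584. Profit = 2380 − 2584 = -$204.
By producing, the firm covers all variable cost plus $1960 of fixed cost; shutting down would lose the full $2164.

Profit = -$204 at x = 14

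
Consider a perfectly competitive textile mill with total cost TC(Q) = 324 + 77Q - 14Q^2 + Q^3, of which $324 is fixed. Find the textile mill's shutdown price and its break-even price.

Shutdown price = $28; break-even price = $68

AVC = 77 - 14Q + Q^2; minimized at Q = 7, giving min AVC = $28. That is the shutdown price.
ATC = 324/Q + 77 - 14Q + Q^2. Setting dATC/dQ = −324/Q^2 − 14 + 2Q = 0 gives Q = 9 (since 2·9^3 − 14·9^2 = 324).
min ATC = 324/9 + 77 − 14·9 + 9^2 = $68. That is the break-even price.
For $28 ≤ P < $68 the firm produces at a loss; below $28 it shuts down.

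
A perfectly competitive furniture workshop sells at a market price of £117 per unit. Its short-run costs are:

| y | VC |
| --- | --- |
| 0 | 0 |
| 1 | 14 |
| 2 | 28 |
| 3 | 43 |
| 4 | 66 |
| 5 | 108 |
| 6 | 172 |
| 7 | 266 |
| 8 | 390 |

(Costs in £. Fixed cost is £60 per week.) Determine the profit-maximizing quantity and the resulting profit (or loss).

y = 7; profit = £493

Profit at each row (π = 117y − TC): y=0: -60; y=1: 43; y=2: 146; y=3: 248; y=4: 342; y=5: 417; y=6: 470; y=7: 493; y=8: 486.
Profit is maximized at y = 7. AVC there is 266/7 = £38 ≤ P, so producing beats shutting down (which would give -£60).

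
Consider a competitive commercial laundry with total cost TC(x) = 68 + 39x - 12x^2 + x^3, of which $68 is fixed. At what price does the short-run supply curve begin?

$3 per unit

Short-run supply begins at min AVC. From VC = 39x - 12x^2 + x^3, AVC = 39 - 12x + x^2.
dAVC/dx = -12 + 2x = 0 gives x = 6. min AVC = 39 - 12·6 + 6^2 = 3.
The firm shuts down for any P below $3.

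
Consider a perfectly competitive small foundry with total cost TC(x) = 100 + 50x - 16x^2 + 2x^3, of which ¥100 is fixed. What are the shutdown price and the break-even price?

Shutdown price = ¥18; break-even price = ¥40

AVC = 50 - 16x + 2x^2; minimized at x = 4, giving min AVC = ¥18. That is the shutdown price.
ATC = 100/x + 50 - 16x + 2x^2. Setting dATC/dx = −100/x^2 − 16 + 4x = 0 gives x = 5 (since 4·5^3 − 16·5^2 = 100).
min ATC = 100/5 + 50 − 16·5 + 2·5^2 = ¥40. That is the break-even price.
For ¥18 ≤ P < ¥40 the firm produces at a loss; below ¥18 it shuts down.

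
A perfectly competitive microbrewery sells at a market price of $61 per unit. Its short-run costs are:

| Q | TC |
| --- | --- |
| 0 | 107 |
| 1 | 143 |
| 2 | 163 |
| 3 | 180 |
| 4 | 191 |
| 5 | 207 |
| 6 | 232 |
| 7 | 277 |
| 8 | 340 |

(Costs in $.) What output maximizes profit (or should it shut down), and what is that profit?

Compute π = P·Q − TC at each output: Q=0: -107; Q=1: -82; Q=2: -41; Q=3: 3; Q=4: 53; Q=5: 98; Q=6: 134; Q=7: 150; Q=8: 148.
Profit is maximized at Q = 7. AVC there is 170/7 = $24.29 ≤ P, so producing beats shutting down (which would give -$107).

Q = 7; profit = $150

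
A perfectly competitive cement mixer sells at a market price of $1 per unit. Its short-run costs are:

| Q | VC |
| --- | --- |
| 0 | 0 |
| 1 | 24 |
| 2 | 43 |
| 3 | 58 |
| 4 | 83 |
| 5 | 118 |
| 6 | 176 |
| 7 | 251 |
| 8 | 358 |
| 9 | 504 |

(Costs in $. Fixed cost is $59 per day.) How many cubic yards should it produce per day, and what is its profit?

Compute π = P·Q − TC at each output: Q=0: -59; Q=1: -82; Q=2: -100; Q=3: -114; Q=4: -138; Q=5: -172; Q=6: -229; Q=7: -303; Q=8: -409; Q=9: -554.
Profit is highest at Q = 0. Equivalently, the lowest AVC in the table is 58/3 ≈ $19.33 at Q = 3, and P = $1 falls below it — price never covers variable cost, so the firm shuts down and loses only its fixed cost.

Q = 0 (shut down); profit = -$59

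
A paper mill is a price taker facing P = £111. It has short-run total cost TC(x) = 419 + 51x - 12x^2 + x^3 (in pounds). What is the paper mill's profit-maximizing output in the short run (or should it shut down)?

Produce at x = 10

From TC, MC = TC'(x) = 51 - 24x + 3x^2 and AVC = VC/x = 51 - 12x + x^2.
The AVC parabola has its vertex at x = 12/2 = 6, where AVC = 51 - 12·6 + 6^2 = £15.
Because £111 ≥ £15, revenue can cover variable cost; the firm operates.
Set P = MC: 111 = 51 - 24x + 3x^2 → -60 - 24x + 3x^2 = 0. The roots are x = -2 and x = 10; the profit-maximizing output is on the rising part of MC, so x* = 10.
Check: AVC at x = 10 is £31 ≤ P, so revenue covers variable cost.
Profit = P·x − TC = 111·10 − 729 = £381.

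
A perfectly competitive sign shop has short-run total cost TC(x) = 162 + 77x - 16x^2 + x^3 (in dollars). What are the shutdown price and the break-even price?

AVC = 77 - 16x + x^2; minimized at x = 8, giving min AVC = $13. That is the shutdown price.
ATC = 162/x + 77 - 16x + x^2. Setting dATC/dx = −162/x^2 − 16 + 2x = 0 gives x = 9 (since 2·9^3 − 16·9^2 = 162).
min ATC = 162/9 + 77 − 16·9 + 9^2 = $32. That is the break-even price.
For $13 ≤ P < $32 the firm produces at a loss; below $13 it shuts down.

Shutdown price = $13; break-even price = $32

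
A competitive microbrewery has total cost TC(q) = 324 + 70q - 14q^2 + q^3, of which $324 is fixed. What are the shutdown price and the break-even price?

Shutdown price = min AVC. AVC = 70 - 14q + q^2, with vertex at q = 7 and minimum $21.
ATC = 324/q + 70 - 14q + q^2. Setting dATC/dq = −324/q^2 − 14 + 2q = 0 gives q = 9 (since 2·9^3 − 14·9^2 = 324).
min ATC = 324/9 + 70 − 14·9 + 9^2 = $61. That is the break-even price.
For $21 ≤ P < $61 the firm produces at a loss; below $21 it shuts down.

Shutdown price = $21; break-even price = $61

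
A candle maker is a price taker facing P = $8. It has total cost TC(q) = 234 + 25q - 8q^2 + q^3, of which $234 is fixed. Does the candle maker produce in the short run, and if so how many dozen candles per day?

Shut down

From TC, MC = TC'(q) = 25 - 16q + 3q^2 and AVC = VC/q = 25 - 8q + q^2.
AVC hits its minimum where MC = AVC, at q = 4, giving min AVC = 25 - 8·4 + 4^2 = $9.
P = $8 lies below min AVC = $9; no output level covers variable cost.
The firm minimizes its loss by shutting down and losing only its fixed cost of $234.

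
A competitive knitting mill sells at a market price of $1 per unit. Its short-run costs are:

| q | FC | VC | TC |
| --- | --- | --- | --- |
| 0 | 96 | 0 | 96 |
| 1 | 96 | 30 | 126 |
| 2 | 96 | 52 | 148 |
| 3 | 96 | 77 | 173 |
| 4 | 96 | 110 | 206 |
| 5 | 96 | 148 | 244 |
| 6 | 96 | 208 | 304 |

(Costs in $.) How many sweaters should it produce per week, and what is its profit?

Profit at each row (π = 1q − TC): q=0: -96; q=1: -125; q=2: -146; q=3: -170; q=4: -202; q=5: -239; q=6: -298.
Profit is highest at q = 0. Equivalently, the lowest AVC in the table is 77/3 ≈ $25.67 at q = 3, and P = $1 falls below it — price never covers variable cost, so the firm shuts down and loses only its fixed cost.

q = 0 (shut down); profit = -$96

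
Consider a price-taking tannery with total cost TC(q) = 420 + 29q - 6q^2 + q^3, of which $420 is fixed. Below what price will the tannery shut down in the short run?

$20 per unit

The shutdown price is the minimum of AVC. VC = 29q - 6q^2 + q^3, so AVC = 29 - 6q + q^2.
dAVC/dq = -6 + 2q = 0 gives q = 3. min AVC = 29 - 6·3 + 3^2 = 20.
So the shutdown price is $20.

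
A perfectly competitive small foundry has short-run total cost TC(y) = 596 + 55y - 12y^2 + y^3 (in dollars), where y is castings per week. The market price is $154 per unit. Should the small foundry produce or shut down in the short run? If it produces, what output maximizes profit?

Produce at y = 11

From TC, MC = TC'(y) = 55 - 24y + 3y^2 and AVC = VC/y = 55 - 12y + y^2.
AVC is minimized where dAVC/dy = -12 + 2y = 0, at y = 6; min AVC = 55 - 12·6 + 6^2 = $19.
Because $154 ≥ $19, revenue can cover variable cost; the firm operates.
Set P = MC: 154 = 55 - 24y + 3y^2 → -99 - 24y + 3y^2 = 0. The roots are y = -3 and y = 11; the profit-maximizing output is on the rising part of MC, so y* = 11.
Check: AVC at y = 11 is $44 ≤ P, so revenue covers variable cost.
Profit = P·y − TC = 154·11 − 1080 = $614.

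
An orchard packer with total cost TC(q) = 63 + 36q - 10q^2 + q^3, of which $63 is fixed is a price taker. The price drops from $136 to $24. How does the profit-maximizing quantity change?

AVC = 36 - 10q + q^2, minimized at q = 5 where min AVC = $11. MC = 36 - 20q + 3q^2.
At P = $136 ≥ min AVC, set P = MC on the rising branch: q = 10.
At P = $24 ≥ min AVC, set P = MC: q = 6. The firm stays open but cuts output.

Output falls from 10 to 6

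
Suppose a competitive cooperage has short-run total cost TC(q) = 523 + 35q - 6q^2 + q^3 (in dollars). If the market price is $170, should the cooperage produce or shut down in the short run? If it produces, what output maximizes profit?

Produce at q = 9

From TC, MC = TC'(q) = 35 - 12q + 3q^2 and AVC = VC/q = 35 - 6q + q^2.
AVC is minimized where dAVC/dq = -6 + 2q = 0, at q = 3; min AVC = 35 - 6·3 + 3^2 = $26.
P = $170 exceeds min AVC = $26, so the firm stays open.
Solving P = MC: -135 - 12q + 3q^2 = 0 ⇒ q = -5 or 9. On the upward-sloping branch, q* = 9.
Check: AVC at q = 9 is $62 ≤ P, so revenue covers variable cost.
Profit = P·q − TC = 170·9 − 1081 = $449.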